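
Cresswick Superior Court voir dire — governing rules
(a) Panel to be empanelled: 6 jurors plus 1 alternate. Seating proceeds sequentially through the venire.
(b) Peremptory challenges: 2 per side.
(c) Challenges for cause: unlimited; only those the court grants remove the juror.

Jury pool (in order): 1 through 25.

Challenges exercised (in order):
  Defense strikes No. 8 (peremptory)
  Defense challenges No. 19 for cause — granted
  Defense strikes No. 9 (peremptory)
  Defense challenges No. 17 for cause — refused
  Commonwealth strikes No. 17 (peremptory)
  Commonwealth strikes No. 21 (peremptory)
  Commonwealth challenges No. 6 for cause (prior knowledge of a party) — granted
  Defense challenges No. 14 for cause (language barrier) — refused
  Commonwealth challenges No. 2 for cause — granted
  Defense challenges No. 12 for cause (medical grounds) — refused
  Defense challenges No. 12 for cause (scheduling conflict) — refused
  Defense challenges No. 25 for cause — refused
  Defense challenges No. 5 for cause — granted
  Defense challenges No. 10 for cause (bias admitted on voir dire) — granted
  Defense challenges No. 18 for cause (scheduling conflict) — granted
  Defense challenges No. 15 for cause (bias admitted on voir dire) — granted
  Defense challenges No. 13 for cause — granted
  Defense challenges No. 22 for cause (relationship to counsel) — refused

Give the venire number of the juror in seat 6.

12

Removed: #2, #5, #6, #8, #9, #10, #13, #15, #17, #18, #19, #21. (#12, #14, #22, #25 stay — for-cause denied.)
Seating in order: seats 1–6 → #1, #3, #4, #7, #11, #12; alternates → #14.
So seat 6 is #12.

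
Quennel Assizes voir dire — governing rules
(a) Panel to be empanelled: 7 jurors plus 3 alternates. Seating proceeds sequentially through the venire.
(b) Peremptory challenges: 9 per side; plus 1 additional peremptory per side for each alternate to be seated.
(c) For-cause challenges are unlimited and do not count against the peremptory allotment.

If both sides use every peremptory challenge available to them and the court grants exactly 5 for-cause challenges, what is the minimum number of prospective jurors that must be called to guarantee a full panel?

39

Seats to fill: 7 + 3 alternates = 10.
Peremptories: 9 + 1×3 = 12 per side × 2 sides = 24.
For-cause removals: 5.
Minimum venire: 10 + 24 + 5 = 39.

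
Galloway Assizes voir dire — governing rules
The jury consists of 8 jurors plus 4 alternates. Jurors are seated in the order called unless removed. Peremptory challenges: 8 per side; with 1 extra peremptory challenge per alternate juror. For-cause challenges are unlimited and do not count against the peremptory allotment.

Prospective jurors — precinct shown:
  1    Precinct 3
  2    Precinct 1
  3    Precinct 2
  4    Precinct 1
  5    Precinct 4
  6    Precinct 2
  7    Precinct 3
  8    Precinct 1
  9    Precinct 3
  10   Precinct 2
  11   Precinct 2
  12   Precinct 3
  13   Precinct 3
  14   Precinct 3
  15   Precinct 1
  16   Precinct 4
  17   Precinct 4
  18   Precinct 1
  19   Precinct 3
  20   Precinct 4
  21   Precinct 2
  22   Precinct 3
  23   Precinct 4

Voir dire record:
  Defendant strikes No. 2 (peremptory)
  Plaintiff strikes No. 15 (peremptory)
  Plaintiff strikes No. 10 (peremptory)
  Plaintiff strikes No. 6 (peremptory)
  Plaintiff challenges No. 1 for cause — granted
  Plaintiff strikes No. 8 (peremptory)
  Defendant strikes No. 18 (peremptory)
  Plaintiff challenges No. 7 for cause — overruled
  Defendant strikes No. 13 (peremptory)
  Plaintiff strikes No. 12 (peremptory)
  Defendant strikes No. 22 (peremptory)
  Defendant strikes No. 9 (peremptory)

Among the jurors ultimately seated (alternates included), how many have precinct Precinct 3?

Removed: #1, #2, #6, #8, #9, #10, #12, #13, #15, #18, #22.
Seated (12 incl. alternates): #3, #4, #5, #7, #11, #14, #16, #17, #19, #20, #21, #23.
Of those, in Precinct 3: #7, #14, #19 → 3.

3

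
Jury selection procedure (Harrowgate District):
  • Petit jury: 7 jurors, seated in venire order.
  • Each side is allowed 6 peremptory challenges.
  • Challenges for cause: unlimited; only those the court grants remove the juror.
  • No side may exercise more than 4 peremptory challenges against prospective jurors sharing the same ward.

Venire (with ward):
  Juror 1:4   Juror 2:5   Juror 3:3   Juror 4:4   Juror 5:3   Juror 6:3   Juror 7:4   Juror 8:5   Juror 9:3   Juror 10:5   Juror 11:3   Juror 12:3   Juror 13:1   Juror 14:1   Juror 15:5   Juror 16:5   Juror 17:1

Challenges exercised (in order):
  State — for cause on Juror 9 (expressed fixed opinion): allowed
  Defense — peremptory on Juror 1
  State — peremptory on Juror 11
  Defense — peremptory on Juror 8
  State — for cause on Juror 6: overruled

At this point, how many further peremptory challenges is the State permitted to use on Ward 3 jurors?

3

State peremptories so far: #11 — 1 of 6 used, 5 left overall.
Against Ward 3: #11 — 1 used; per-ward cap 4 leaves 3.
Binding limit: min(5, 3) = 3.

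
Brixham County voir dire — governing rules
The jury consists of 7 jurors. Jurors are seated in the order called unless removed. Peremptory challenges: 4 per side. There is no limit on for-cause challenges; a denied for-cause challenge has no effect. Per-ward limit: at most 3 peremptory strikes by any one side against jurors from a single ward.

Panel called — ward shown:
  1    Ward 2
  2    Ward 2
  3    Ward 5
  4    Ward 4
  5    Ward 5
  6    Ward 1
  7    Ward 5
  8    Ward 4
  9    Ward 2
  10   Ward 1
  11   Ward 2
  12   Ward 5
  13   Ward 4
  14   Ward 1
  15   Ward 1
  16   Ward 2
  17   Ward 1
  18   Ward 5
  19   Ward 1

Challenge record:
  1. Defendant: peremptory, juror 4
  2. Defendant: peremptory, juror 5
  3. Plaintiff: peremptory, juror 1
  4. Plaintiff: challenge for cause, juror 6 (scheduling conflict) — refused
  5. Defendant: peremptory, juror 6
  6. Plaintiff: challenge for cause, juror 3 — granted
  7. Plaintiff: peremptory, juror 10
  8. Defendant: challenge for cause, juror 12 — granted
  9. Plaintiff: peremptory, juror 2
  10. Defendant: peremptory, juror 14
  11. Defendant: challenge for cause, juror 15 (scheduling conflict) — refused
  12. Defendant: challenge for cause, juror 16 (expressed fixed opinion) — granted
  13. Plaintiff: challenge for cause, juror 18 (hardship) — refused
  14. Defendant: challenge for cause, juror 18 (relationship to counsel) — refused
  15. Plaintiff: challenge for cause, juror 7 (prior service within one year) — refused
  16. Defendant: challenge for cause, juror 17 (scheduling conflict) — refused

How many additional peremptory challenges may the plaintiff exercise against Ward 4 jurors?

Plaintiff peremptories so far: #1, #10, #2 — 3 of 4 used, 1 left overall.
Against Ward 4: none yet — per-ward cap 3 leaves 3.
Binding limit: min(1, 3) = 1.

1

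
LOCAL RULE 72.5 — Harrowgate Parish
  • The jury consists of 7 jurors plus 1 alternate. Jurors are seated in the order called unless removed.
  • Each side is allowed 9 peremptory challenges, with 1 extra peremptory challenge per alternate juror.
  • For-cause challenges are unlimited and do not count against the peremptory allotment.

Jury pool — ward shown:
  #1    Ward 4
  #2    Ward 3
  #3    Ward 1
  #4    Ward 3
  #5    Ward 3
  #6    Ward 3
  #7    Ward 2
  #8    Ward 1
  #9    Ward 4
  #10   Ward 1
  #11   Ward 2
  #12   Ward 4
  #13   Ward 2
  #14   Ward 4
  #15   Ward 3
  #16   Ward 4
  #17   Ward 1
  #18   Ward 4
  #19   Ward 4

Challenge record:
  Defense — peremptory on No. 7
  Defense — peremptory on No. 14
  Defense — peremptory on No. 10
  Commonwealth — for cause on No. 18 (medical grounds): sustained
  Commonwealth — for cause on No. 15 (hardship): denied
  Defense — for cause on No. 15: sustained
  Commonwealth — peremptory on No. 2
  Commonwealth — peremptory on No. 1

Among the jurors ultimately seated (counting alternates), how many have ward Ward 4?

2

Removed: #1, #2, #7, #10, #14, #15, #18.
Seated (8 incl. alternates): #3, #4, #5, #6, #8, #9, #11, #12.
Of those, in Ward 4: #9, #12 → 2.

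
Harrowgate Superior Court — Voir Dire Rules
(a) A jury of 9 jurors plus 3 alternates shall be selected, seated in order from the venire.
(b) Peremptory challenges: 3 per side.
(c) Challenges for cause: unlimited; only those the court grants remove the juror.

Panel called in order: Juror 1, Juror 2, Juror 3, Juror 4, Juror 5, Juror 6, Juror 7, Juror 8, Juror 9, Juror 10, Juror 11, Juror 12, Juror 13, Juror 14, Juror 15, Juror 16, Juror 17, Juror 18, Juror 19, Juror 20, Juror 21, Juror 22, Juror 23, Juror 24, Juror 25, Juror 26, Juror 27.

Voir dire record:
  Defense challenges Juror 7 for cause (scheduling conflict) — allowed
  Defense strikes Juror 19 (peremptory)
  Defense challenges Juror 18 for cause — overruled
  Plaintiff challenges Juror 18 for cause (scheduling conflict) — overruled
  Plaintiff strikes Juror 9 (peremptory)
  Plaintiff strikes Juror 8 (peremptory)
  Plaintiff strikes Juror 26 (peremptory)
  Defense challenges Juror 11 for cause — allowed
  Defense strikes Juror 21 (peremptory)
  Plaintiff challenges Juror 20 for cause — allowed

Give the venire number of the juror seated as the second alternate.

15

Removed: #7, #8, #9, #11, #19, #20, #21, #26. (#18 stays — for-cause denied.)
Seating in order: seats 1–9 → #1, #2, #3, #4, #5, #6, #10, #12, #13; alternates → #14, #15, #16.
So alternate 2 is #15.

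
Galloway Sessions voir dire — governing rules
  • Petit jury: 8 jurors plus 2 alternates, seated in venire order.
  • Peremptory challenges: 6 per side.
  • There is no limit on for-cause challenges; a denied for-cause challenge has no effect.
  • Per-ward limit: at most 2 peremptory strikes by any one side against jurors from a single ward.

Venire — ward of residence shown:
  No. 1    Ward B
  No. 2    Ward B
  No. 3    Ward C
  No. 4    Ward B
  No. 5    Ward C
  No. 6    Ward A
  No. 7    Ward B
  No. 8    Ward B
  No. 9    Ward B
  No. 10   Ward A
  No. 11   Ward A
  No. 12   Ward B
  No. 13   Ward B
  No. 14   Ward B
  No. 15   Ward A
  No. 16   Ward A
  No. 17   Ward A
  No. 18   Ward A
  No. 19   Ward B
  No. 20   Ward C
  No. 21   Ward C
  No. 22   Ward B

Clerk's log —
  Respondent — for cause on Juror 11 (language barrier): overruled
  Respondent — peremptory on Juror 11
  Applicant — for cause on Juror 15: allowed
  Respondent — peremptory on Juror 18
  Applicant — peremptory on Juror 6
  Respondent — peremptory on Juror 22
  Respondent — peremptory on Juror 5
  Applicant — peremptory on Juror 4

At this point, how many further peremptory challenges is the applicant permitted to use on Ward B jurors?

1

Applicant peremptories so far: #6, #4 — 2 of 6 used, 4 left overall.
Against Ward B: #4 — 1 used; per-ward cap 2 leaves 1.
Binding limit: min(4, 1) = 1.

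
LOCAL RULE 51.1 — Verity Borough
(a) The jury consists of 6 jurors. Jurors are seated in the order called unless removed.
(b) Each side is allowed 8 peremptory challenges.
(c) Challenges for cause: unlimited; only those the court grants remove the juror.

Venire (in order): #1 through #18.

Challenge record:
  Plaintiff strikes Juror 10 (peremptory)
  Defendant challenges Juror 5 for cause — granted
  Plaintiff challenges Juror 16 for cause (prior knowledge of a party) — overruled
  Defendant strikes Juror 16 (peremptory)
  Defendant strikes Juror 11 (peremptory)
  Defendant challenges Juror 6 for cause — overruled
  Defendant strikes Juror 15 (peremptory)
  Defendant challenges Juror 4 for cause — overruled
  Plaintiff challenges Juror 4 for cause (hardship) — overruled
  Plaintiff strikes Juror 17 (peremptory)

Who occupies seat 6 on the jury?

7

Removed: #5, #10, #11, #15, #16, #17. (#4, #6 stay — for-cause denied.)
Filling seats in venire order through position 6: #1, #2, #3, #4, #6, #7.
So seat 6 is #7.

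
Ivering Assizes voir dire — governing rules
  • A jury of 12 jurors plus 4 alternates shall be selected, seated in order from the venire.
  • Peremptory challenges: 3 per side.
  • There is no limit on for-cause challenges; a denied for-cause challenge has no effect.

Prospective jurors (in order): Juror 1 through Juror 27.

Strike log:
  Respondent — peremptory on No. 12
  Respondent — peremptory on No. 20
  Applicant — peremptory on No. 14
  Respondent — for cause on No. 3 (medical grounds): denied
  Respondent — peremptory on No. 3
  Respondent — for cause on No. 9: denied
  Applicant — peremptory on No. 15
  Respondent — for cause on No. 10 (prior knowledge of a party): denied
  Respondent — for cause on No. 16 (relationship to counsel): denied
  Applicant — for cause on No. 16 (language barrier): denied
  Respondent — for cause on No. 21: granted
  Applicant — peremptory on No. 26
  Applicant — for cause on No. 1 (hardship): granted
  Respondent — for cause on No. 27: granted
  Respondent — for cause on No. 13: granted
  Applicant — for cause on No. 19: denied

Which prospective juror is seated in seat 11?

Removed: #1, #3, #12, #13, #14, #15, #20, #21, #26, #27. (#9, #10, #16, #19 stay — for-cause denied.)
Seating in order: seats 1–12 → #2, #4, #5, #6, #7, #8, #9, #10, #11, #16, #17, #18; alternates → #19, #22, #23, #24.
So seat 11 is #17.

17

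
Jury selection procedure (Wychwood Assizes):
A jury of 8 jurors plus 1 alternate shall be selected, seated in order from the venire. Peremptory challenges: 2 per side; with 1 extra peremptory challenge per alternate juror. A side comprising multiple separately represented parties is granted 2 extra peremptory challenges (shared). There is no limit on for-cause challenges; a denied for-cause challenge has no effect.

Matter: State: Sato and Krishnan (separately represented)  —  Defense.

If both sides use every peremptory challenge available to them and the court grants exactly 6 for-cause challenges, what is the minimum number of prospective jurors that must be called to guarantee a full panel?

23

Seats to fill: 8 + 1 alternates = 9.
Peremptories — State: 2 + 1×1 + 2 = 5; Defense: 2 + 1×1 = 3; total 8.
For-cause removals: 6.
Minimum venire: 9 + 8 + 6 = 23.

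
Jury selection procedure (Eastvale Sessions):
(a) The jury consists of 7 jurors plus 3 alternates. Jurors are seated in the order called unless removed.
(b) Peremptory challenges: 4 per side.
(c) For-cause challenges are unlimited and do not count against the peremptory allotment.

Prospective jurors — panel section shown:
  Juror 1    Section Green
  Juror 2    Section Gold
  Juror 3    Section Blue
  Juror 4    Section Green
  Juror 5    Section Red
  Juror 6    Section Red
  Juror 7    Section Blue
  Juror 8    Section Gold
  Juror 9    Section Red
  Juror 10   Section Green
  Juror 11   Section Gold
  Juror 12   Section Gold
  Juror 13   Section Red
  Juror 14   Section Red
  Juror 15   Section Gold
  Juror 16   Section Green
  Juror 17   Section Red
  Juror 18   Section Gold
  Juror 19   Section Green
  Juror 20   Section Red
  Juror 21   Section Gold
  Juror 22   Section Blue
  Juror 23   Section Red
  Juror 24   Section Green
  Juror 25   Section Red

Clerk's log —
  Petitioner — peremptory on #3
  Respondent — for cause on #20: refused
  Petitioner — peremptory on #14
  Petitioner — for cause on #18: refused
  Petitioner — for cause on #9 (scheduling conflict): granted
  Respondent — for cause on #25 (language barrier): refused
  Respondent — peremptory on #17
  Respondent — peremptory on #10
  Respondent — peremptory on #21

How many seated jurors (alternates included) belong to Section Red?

Removed: #3, #9, #10, #14, #17, #21.
Seated (10 incl. alternates): #1, #2, #4, #5, #6, #7, #8, #11, #12, #13.
Of those, in Section Red: #5, #6, #13 → 3.

3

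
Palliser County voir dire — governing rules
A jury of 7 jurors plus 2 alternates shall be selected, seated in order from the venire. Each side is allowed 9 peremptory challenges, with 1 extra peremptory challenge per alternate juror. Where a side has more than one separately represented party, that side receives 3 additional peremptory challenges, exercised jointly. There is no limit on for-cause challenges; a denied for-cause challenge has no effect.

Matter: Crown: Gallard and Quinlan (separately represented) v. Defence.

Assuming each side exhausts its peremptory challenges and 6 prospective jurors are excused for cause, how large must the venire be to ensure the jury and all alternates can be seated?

Seats to fill: 7 + 2 alternates = 9.
Peremptories — Crown: 9 + 1×2 + 3 = 14; Defence: 9 + 1×2 = 11; total 25.
For-cause removals: 6.
Minimum venire: 9 + 25 + 6 = 40.

40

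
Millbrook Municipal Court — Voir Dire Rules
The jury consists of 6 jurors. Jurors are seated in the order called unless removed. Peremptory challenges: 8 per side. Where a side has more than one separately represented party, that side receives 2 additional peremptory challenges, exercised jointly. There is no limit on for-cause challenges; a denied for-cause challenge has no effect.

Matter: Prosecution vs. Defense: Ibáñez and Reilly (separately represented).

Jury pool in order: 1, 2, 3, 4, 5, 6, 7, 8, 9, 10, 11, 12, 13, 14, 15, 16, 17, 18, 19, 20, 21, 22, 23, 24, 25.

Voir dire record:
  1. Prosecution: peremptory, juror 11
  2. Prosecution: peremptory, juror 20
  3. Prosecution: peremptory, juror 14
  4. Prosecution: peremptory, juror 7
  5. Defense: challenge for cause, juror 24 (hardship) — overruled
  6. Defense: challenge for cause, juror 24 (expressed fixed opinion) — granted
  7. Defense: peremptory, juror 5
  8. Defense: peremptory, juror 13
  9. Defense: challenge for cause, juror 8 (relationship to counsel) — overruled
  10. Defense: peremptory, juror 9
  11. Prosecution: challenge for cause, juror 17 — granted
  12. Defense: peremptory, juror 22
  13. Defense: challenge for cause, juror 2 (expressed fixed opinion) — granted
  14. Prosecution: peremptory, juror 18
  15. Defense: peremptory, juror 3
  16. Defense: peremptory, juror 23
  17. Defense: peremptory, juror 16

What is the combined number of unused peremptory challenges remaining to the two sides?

Prosecution allotment: 8. Defense allotment: 8 base + 2 multi-party = 10.
Prosecution peremptories used: #11, #20, #14, #7, #18 — 5 (the for-cause on #17 doesn't count).
Defense peremptories used: #5, #13, #9, #22, #3, #23, #16 — 7 (for-cause on #24, #24, #8, #2 don't count).
Remaining: (8 − 5) + (10 − 7) = 6.

6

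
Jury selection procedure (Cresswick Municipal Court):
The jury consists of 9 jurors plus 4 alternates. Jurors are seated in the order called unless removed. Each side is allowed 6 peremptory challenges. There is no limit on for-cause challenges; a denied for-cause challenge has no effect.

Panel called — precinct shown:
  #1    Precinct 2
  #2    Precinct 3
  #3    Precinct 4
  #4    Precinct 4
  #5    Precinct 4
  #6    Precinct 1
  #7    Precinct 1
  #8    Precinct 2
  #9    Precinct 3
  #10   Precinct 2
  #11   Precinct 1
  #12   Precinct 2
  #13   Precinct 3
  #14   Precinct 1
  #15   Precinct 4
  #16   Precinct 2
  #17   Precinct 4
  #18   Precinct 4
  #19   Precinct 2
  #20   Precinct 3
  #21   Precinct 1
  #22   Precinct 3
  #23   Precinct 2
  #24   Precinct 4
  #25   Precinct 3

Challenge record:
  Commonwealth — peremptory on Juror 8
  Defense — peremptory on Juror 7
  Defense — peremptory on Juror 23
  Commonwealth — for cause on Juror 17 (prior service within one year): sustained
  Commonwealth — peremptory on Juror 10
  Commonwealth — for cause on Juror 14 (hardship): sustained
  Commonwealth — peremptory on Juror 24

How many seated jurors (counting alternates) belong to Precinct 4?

5

Removed: #7, #8, #10, #14, #17, #23, #24.
Seated (13 incl. alternates): #1, #2, #3, #4, #5, #6, #9, #11, #12, #13, #15, #16, #18.
Of those, in Precinct 4: #3, #4, #5, #15, #18 → 5.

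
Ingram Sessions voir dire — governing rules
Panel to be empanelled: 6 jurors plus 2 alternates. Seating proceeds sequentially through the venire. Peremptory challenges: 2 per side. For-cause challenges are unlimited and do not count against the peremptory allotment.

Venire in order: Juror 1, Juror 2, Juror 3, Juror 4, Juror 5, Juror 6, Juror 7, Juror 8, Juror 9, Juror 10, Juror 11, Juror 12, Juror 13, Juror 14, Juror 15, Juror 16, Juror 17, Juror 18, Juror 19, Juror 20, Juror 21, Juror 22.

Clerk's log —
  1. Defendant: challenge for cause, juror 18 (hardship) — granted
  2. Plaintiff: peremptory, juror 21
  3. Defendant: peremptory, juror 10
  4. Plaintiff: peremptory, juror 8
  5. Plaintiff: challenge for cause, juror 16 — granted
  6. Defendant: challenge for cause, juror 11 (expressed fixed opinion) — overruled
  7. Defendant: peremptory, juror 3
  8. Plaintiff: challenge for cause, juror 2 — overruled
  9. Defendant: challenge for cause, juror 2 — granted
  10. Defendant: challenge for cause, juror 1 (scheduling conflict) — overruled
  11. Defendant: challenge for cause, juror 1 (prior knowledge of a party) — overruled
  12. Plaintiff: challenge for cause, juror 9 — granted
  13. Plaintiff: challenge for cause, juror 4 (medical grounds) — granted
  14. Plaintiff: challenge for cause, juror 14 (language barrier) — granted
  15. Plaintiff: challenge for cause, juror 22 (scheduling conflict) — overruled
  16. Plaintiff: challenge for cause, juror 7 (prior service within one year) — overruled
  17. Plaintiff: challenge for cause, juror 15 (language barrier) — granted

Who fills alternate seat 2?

17

Removed: #2, #3, #4, #8, #9, #10, #14, #15, #16, #18, #21. (#1, #7, #11, #22 stay — for-cause denied.)
Seating in order: seats 1–6 → #1, #5, #6, #7, #11, #12; alternates → #13, #17.
So alternate 2 is #17.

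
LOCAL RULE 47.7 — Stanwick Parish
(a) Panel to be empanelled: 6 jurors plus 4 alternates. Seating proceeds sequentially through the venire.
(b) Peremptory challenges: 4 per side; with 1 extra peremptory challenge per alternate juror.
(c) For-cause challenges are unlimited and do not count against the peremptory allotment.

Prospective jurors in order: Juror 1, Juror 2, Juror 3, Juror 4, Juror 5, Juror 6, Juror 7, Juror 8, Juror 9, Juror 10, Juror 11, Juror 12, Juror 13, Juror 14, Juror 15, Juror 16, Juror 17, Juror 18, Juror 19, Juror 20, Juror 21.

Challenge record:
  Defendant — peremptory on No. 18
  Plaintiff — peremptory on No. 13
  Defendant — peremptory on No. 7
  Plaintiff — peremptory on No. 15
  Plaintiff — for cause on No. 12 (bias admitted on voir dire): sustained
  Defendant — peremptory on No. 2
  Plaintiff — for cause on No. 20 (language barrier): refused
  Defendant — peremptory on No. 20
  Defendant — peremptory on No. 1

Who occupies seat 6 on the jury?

9

Removed: #1, #2, #7, #12, #13, #15, #18, #20.
Seating in order: seats 1–6 → #3, #4, #5, #6, #8, #9; alternates → #10, #11, #14, #16.
So seat 6 is #9.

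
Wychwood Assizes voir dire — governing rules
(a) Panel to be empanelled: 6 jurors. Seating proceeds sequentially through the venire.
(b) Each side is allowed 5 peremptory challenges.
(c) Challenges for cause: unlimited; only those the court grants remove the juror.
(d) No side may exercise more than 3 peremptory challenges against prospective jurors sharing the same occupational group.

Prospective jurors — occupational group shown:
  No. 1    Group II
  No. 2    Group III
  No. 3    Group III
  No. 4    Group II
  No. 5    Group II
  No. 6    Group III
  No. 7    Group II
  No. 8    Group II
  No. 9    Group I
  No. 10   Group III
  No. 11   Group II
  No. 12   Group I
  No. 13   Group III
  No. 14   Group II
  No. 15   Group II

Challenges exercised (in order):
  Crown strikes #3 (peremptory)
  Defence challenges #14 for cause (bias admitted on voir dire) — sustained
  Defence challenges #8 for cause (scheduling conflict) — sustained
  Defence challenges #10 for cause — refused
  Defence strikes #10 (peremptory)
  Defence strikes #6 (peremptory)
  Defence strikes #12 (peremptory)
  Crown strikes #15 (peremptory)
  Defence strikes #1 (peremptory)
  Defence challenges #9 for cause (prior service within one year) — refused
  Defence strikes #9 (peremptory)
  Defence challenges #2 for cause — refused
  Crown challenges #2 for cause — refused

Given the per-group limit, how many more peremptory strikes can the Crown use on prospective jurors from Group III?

Crown peremptories so far: #3, #15 — 2 of 5 used, 3 left overall.
Against Group III: #3 — 1 used; per-group cap 3 leaves 2.
Binding limit: min(3, 2) = 2.

2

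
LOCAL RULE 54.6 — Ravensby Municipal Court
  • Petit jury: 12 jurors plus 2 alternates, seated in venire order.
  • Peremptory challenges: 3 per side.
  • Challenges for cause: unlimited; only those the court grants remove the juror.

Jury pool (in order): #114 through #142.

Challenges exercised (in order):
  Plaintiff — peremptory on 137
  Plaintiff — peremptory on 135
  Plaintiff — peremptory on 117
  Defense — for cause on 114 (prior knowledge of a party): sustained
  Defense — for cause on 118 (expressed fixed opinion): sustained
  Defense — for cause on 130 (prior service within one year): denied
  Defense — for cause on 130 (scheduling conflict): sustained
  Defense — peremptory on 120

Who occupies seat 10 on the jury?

127

Removed: #114, #117, #118, #120, #130, #135, #137.
Seating in order: seats 1–12 → #115, #116, #119, #121, #122, #123, #124, #125, #126, #127, #128, #129; alternates → #131, #132.
So seat 10 is #127.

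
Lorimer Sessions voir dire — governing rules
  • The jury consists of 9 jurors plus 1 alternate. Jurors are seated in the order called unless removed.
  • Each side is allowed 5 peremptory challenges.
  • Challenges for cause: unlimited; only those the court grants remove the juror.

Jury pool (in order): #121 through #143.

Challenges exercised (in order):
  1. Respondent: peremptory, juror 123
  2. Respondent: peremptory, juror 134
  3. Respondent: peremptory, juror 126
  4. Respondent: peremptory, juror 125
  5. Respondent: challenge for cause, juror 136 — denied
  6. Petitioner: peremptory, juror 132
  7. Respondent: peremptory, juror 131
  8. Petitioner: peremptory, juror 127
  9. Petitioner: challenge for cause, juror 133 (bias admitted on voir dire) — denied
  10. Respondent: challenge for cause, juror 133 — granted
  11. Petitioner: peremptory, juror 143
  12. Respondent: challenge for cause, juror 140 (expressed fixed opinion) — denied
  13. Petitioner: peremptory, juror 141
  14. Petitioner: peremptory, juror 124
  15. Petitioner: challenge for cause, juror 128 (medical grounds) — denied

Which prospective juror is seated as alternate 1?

139

Removed: #123, #124, #125, #126, #127, #131, #132, #133, #134, #141, #143. (#128, #136, #140 stay — for-cause denied.)
Seating in order: seats 1–9 → #121, #122, #128, #129, #130, #135, #136, #137, #138; alternates → #139.
So alternate 1 is #139.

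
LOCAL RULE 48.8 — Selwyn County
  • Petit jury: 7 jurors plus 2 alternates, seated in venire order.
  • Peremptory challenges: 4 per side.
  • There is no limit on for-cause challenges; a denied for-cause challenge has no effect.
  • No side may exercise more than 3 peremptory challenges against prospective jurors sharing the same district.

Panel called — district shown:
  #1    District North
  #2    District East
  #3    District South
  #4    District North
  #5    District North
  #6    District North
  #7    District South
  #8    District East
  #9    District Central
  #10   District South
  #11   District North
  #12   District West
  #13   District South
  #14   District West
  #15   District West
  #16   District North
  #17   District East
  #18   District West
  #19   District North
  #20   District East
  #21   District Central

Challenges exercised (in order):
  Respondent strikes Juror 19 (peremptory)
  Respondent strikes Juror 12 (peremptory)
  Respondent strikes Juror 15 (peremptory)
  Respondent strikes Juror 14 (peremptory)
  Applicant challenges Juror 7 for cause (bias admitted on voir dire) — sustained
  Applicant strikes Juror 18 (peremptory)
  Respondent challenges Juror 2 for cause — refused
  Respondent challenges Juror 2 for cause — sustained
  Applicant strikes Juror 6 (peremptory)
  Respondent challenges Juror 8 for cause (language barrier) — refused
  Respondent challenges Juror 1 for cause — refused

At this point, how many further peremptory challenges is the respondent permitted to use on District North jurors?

Respondent peremptories so far: #19, #12, #15, #14 — 4 of 4 used, 0 left overall.
Against District North: #19 — 1 used; per-district cap 3 leaves 2.
Binding limit: min(0, 2) = 0.

0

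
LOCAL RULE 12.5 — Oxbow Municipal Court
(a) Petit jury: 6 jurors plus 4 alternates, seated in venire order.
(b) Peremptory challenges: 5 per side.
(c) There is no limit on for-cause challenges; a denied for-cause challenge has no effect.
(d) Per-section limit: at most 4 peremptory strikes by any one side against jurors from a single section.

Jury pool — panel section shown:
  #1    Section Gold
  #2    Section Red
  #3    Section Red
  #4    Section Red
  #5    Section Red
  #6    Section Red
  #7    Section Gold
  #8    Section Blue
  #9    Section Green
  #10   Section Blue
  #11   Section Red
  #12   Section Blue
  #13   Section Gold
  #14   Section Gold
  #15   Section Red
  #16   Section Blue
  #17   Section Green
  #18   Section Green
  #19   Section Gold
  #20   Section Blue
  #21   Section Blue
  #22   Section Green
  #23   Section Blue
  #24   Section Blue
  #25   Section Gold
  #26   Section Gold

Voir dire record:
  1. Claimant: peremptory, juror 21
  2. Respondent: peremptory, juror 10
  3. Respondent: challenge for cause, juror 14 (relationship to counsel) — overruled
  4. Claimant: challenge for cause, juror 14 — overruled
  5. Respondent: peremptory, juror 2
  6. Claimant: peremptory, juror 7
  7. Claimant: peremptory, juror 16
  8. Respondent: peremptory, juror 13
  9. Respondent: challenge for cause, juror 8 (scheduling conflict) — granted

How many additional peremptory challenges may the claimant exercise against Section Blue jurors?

Claimant peremptories so far: #21, #7, #16 — 3 of 5 used, 2 left overall.
Against Section Blue: #21, #16 — 2 used; per-section cap 4 leaves 2.
Binding limit: min(2, 2) = 2.

2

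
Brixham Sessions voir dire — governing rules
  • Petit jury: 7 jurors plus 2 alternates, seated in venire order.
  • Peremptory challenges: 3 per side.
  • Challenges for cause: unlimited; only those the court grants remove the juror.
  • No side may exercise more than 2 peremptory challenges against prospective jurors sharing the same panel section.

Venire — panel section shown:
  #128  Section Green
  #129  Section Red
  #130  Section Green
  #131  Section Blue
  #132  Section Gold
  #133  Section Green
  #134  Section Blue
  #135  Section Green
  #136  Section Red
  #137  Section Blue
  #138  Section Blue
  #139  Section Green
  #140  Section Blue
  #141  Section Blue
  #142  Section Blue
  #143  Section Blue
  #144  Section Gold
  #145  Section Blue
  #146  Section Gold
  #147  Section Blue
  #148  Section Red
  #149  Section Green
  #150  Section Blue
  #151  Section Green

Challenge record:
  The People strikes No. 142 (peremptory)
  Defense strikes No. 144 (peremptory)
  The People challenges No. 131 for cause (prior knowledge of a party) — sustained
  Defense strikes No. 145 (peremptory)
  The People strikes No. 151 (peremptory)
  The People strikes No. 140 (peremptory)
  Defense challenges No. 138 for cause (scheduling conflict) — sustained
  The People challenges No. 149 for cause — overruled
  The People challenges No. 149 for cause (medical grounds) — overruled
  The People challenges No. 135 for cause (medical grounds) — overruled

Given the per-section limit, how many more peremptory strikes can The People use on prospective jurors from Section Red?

0

The People peremptories so far: #142, #151, #140 — 3 of 3 used, 0 left overall.
Against Section Red: none yet — per-section cap 2 leaves 2.
Binding limit: min(0, 2) = 0.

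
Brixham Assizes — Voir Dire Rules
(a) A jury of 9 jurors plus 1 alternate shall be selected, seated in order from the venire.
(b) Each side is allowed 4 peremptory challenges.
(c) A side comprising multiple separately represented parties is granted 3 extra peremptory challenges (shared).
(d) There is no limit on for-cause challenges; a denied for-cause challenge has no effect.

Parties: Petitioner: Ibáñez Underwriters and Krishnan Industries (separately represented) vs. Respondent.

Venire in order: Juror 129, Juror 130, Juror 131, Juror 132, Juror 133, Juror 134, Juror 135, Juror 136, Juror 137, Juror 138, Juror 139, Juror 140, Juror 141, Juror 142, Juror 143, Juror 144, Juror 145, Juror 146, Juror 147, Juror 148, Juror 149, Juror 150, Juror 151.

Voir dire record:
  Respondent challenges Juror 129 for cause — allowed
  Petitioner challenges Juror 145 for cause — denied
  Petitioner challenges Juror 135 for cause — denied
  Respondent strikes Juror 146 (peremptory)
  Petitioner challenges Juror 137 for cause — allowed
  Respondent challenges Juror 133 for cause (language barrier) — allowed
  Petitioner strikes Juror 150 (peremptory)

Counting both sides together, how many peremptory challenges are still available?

9

Petitioner allotment: 4 base + 3 multi-party = 7. Respondent allotment: 4.
Petitioner peremptories used: #150 — 1 (for-cause on #145, #135, #137 don't count).
Respondent peremptories used: #146 — 1 (for-cause on #129, #133 don't count).
Remaining: (7 − 1) + (4 − 1) = 9.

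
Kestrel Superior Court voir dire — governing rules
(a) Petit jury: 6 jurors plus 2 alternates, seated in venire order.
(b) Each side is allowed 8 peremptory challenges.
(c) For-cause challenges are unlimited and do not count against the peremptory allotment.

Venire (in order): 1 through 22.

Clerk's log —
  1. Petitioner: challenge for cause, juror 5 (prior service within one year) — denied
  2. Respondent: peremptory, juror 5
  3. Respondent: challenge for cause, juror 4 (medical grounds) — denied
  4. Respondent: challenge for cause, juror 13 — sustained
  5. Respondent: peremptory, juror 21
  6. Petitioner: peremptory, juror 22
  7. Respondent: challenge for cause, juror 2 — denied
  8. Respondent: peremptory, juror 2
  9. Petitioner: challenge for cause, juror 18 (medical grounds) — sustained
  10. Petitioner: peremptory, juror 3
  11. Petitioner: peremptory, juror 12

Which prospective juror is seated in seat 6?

Removed: #2, #3, #5, #12, #13, #18, #21, #22. (#4 stays — for-cause denied.)
Filling seats in venire order through position 6: #1, #4, #6, #7, #8, #9.
So seat 6 is #9.

9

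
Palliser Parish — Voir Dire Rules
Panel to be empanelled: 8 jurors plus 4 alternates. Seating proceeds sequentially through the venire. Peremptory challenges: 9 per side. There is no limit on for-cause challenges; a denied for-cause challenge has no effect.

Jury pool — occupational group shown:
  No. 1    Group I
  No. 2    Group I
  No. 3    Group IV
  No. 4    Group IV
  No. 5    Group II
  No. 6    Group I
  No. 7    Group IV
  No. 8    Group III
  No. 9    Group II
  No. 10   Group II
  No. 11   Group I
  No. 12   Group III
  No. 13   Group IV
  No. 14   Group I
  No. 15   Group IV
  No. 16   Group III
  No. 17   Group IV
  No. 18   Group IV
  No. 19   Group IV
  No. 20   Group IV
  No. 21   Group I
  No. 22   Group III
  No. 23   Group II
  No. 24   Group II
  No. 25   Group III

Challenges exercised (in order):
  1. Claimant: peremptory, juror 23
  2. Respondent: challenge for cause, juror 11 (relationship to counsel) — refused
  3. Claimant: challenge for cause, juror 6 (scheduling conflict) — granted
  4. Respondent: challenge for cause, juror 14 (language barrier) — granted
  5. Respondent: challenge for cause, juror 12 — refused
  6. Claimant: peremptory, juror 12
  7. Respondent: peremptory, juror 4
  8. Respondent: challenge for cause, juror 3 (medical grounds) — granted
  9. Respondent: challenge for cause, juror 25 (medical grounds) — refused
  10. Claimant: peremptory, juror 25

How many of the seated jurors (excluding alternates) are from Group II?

Removed: #3, #4, #6, #12, #14, #23, #25.
Seated jurors 1–8: #1, #2, #5, #7, #8, #9, #10, #11 (alternates #13, #15, #16, #17 not counted).
Of those, in Group II: #5, #9, #10 → 3.

3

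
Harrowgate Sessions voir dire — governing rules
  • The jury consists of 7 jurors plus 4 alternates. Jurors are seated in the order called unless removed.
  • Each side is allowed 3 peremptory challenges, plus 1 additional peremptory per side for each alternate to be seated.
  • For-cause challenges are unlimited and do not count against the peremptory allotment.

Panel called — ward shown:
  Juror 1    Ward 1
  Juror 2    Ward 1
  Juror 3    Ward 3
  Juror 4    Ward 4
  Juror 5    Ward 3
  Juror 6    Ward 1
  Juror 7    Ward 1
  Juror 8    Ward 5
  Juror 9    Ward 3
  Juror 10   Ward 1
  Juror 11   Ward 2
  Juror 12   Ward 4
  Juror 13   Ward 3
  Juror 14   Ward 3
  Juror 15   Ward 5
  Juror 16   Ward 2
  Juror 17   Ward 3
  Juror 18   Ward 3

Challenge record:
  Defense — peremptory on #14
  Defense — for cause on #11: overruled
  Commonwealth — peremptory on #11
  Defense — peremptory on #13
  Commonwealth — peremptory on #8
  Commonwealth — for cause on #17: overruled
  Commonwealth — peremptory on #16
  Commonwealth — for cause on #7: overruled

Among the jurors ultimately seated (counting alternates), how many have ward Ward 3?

Removed: #8, #11, #13, #14, #16.
Seated (11 incl. alternates): #1, #2, #3, #4, #5, #6, #7, #9, #10, #12, #15.
Of those, in Ward 3: #3, #5, #9 → 3.

3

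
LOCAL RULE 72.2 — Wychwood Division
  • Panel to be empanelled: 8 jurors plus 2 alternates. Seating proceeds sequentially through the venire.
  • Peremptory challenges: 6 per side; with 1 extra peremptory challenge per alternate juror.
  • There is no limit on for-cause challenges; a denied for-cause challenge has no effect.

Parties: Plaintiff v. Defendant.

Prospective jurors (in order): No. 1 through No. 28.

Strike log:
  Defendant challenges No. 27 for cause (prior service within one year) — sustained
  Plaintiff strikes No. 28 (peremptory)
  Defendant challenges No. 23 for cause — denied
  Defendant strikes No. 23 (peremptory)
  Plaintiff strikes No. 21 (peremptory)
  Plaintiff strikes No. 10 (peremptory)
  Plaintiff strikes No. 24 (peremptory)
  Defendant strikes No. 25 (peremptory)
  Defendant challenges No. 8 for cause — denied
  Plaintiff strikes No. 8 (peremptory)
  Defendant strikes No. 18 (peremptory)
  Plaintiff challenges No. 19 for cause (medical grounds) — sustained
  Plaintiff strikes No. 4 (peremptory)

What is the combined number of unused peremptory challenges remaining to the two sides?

7

Plaintiff allotment: 6 base + 1 × 2 alternates = 8. Defendant allotment: 6 base + 1 × 2 alternates = 8.
Plaintiff peremptories used: #28, #21, #10, #24, #8, #4 — 6 (the for-cause on #19 doesn't count).
Defendant peremptories used: #23, #25, #18 — 3 (for-cause on #27, #23, #8 don't count).
Remaining: (8 − 6) + (8 − 3) = 7.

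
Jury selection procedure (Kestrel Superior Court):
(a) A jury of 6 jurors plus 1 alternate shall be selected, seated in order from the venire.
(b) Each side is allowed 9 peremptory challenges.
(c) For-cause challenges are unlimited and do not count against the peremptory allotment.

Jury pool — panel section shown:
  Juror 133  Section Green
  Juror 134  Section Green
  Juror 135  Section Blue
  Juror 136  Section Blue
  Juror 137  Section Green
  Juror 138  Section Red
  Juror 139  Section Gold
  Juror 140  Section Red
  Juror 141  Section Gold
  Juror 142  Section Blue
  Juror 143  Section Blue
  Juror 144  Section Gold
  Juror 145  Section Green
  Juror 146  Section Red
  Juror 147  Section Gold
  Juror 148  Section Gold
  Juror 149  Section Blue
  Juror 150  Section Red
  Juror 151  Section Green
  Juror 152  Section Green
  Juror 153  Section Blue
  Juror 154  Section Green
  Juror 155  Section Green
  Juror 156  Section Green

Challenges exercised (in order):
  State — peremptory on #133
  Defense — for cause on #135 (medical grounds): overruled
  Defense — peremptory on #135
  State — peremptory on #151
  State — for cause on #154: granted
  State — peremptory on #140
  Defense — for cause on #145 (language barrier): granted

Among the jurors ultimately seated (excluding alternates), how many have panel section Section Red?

1

Removed: #133, #135, #140, #145, #151, #154.
Seated jurors 1–6: #134, #136, #137, #138, #139, #141 (alternates #142 not counted).
Of those, in Section Red: #138 → 1.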